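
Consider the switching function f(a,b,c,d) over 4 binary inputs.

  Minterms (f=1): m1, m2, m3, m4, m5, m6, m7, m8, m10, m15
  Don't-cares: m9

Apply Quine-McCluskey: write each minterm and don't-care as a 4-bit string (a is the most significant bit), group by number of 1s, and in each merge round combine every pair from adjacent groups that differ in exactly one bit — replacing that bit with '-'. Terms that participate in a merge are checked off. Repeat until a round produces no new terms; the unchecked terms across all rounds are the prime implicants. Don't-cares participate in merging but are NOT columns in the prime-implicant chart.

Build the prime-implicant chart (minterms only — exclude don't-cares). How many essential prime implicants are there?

2

size-2^0 implicants → 0001(✓)  0010(✓)  0011(✓)  0100(✓)  0101(✓)  0110(✓)  0111(✓)  1000(✓)  1001(✓)  1010(✓)  1111(✓)
size-2^1 implicants → -001  -010  -111  0-01(✓)  0-10(✓)  0-11(✓)  00-1(✓)  001-(✓)  01-0(✓)  01-1(✓)  010-(✓)  011-(✓)  10-0  100-
size-2^2 implicants → 0--1  0-1-  01--
Unchecked terms (primes): -001, -010, -111, 0--1, 0-1-, 01--, 10-0, 100-
Minterm coverage:
  m1 ⊆ -001,0--1
  m2 ⊆ -010,0-1-
  m3 ⊆ 0--1,0-1-
  m4 ⊆ 01-- [E]
  m5 ⊆ 0--1,01--
  m6 ⊆ 0-1-,01--
  m7 ⊆ -111,0--1,0-1-,01--
  m8 ⊆ 10-0,100-
  m10 ⊆ -010,10-0
  m15 ⊆ -111 [E]
E = {-111, 01--}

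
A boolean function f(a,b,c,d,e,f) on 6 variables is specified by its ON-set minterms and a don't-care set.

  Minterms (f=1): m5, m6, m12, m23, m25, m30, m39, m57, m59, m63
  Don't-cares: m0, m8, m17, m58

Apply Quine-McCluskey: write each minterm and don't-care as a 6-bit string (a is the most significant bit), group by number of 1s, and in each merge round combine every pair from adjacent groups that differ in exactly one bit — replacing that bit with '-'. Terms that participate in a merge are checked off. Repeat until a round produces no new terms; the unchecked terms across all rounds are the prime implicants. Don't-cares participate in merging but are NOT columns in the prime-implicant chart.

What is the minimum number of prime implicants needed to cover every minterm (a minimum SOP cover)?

8

[col 0] 000000*, 000101, 000110, 001000*, 001100*, 010001*, 010111, 011001*, 011110, 100111, 111001*, 111010*, 111011*, 111111*
[col 1] -11001, 00-000, 001-00, 01-001, 111-11, 1110-1, 11101-
Prime implicants: -11001, 00-000, 000101, 000110, 001-00, 01-001, 010111, 011110, 100111, 111-11, 1110-1, 11101-
PI chart (minterm → PIs covering it):
  5 | 000101  (sole → essential)
  6 | 000110  (sole → essential)
  12 | 001-00  (sole → essential)
  23 | 010111  (sole → essential)
  25 | -11001,01-001
  30 | 011110  (sole → essential)
  39 | 100111  (sole → essential)
  57 | -11001,1110-1
  59 | 111-11,1110-1,11101-
  63 | 111-11  (sole → essential)
Essential prime implicants: 000101, 000110, 001-00, 010111, 011110, 100111, 111-11
Petrick residual → -11001
Minimum SOP uses 8 PIs: bcd'e'f + a'b'c'de'f + a'b'c'def' + a'b'ce'f' + a'bc'def + a'bcdef' + ab'c'def + abcef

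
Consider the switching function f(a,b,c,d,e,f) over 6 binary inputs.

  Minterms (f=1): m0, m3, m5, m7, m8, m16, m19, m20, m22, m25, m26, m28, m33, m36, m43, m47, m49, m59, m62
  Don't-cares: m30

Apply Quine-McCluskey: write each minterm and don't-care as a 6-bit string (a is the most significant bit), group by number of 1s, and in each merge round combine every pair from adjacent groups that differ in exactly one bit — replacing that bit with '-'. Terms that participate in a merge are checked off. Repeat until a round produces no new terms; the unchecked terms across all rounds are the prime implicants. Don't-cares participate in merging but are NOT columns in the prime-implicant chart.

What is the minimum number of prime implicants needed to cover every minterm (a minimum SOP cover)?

12

Round 0: 000000✓ 000011✓ 000101✓ 000111✓ 001000✓ 010000✓ 010011✓ 010100✓ 010110✓ 011001 011010✓ 011100✓ 011110✓ 100001✓ 100100 101011✓ 101111✓ 110001✓ 111011✓ 111110✓
Round 1: -11110 0-0000 0-0011 00-000 000-11 0001-1 01-100✓ 01-110✓ 010-00 0101-0✓ 011-10 0111-0✓ 1-0001 1-1011 101-11
Round 2: 01-1-0
PIs = {-11110, 0-0000, 0-0011, 00-000, 000-11, 0001-1, 01-1-0, 010-00, 011-10, 011001, 1-0001, 1-1011, 100100, 101-11}
Coverage chart:
  m0: 0-0000,00-000
  m3: 0-0011,000-11
  m5: 0001-1 ←essential
  m7: 000-11,0001-1
  m8: 00-000 ←essential
  m16: 0-0000,010-00
  m19: 0-0011 ←essential
  m20: 01-1-0,010-00
  m22: 01-1-0 ←essential
  m25: 011001 ←essential
  m26: 011-10 ←essential
  m28: 01-1-0 ←essential
  m33: 1-0001 ←essential
  m36: 100100 ←essential
  m43: 1-1011,101-11
  m47: 101-11 ←essential
  m49: 1-0001 ←essential
  m59: 1-1011 ←essential
  m62: -11110 ←essential
Essential: -11110, 0-0011, 00-000, 0001-1, 01-1-0, 011-10, 011001, 1-0001, 1-1011, 100100, 101-11
Petrick residual → 0-0000
Min cover (12 terms): bcdef' + a'c'd'e'f' + a'c'd'ef + a'b'd'e'f' + a'b'c'df + a'bdf' + a'bcef' + a'bcd'e'f + ac'd'e'f + acd'ef + ab'c'de'f' + ab'cef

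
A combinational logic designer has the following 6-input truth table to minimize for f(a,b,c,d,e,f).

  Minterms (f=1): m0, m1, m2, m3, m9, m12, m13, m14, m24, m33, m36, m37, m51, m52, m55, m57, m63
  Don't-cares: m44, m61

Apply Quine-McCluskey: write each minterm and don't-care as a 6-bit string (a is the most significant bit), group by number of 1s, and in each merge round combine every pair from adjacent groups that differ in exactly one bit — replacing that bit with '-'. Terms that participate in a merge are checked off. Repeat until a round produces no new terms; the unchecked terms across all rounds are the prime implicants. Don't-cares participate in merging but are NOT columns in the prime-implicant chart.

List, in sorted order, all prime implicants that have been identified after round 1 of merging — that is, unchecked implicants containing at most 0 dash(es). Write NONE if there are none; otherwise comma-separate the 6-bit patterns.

Round 0: 000000✓ 000001✓ 000010✓ 000011✓ 001001✓ 001100✓ 001101✓ 001110✓ 011000 100001✓ 100100✓ 100101✓ 101100✓ 110011✓ 110100✓ 110111✓ 111001✓ 111101✓ 111111✓
Round 1: -00001 -01100 00-001 0000-0✓ 0000-1✓ 00000-✓ 00001-✓ 001-01 0011-0 00110- 1-0100 10-100 100-01 10010- 11-111 110-11 111-01 1111-1
Round 2: 0000--
PIs = {-00001, -01100, 00-001, 0000--, 001-01, 0011-0, 00110-, 011000, 1-0100, 10-100, 100-01, 10010-, 11-111, 110-11, 111-01, 1111-1}

011000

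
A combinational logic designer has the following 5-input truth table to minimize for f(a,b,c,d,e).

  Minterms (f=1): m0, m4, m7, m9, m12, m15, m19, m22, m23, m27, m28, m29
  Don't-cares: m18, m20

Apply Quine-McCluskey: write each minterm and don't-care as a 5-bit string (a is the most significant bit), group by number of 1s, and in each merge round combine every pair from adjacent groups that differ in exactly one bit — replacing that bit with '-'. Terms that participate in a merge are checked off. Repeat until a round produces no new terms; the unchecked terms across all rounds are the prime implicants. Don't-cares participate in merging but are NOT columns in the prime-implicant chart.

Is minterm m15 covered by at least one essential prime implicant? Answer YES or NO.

YES

[col 0] 00000*, 00100*, 00111*, 01001, 01100*, 01111*, 10010*, 10011*, 10100*, 10110*, 10111*, 11011*, 11100*, 11101*
[col 1] -0100*, -0111, -1100*, 0-100*, 0-111, 00-00, 1-011, 1-100*, 10-10*, 10-11*, 1001-*, 101-0, 1011-*, 1110-
[col 2] --100, 10-1-
Prime implicants: --100, -0111, 0-111, 00-00, 01001, 1-011, 10-1-, 101-0, 1110-
PI chart (minterm → PIs covering it):
  0 | 00-00  (sole → essential)
  4 | --100,00-00
  7 | -0111,0-111
  9 | 01001  (sole → essential)
  12 | --100  (sole → essential)
  15 | 0-111  (sole → essential)
  19 | 1-011,10-1-
  22 | 10-1-,101-0
  23 | -0111,10-1-
  27 | 1-011  (sole → essential)
  28 | --100,1110-
  29 | 1110-  (sole → essential)
Essential prime implicants: --100, 0-111, 00-00, 01001, 1-011, 1110-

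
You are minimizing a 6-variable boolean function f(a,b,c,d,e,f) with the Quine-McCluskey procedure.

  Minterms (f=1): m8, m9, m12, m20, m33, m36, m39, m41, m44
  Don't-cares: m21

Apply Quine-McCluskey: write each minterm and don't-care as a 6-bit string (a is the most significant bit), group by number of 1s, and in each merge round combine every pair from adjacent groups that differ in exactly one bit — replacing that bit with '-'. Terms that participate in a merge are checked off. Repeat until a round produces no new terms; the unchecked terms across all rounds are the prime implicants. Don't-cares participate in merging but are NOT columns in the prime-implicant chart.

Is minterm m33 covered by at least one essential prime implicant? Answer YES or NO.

[col 0] 001000*, 001001*, 001100*, 010100*, 010101*, 100001*, 100100*, 100111, 101001*, 101100*
[col 1] -01001, -01100, 001-00, 00100-, 01010-, 10-001, 10-100
Prime implicants: -01001, -01100, 001-00, 00100-, 01010-, 10-001, 10-100, 100111
PI chart (minterm → PIs covering it):
  8 | 001-00,00100-
  9 | -01001,00100-
  12 | -01100,001-00
  20 | 01010-  (sole → essential)
  33 | 10-001  (sole → essential)
  36 | 10-100  (sole → essential)
  39 | 100111  (sole → essential)
  41 | -01001,10-001
  44 | -01100,10-100
Essential prime implicants: 01010-, 10-001, 10-100, 100111

YES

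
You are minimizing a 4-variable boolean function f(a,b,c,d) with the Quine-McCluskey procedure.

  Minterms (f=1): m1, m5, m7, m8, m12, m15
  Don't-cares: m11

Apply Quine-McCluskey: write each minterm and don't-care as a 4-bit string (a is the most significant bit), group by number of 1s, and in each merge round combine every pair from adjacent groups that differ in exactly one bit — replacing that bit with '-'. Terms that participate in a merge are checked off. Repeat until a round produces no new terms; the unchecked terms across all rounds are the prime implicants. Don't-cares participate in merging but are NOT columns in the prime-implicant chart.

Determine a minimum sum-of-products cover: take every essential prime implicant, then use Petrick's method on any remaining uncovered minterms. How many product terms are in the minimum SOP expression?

3

size-2^0 implicants → 0001(✓)  0101(✓)  0111(✓)  1000(✓)  1011(✓)  1100(✓)  1111(✓)
size-2^1 implicants → -111  0-01  01-1  1-00  1-11
Unchecked terms (primes): -111, 0-01, 01-1, 1-00, 1-11
Minterm coverage:
  m1 ⊆ 0-01 [E]
  m5 ⊆ 0-01,01-1
  m7 ⊆ -111,01-1
  m8 ⊆ 1-00 [E]
  m12 ⊆ 1-00 [E]
  m15 ⊆ -111,1-11
E = {0-01, 1-00}
Petrick residual → -111
Cover = bcd + a'c'd + ac'd'  |cover|=3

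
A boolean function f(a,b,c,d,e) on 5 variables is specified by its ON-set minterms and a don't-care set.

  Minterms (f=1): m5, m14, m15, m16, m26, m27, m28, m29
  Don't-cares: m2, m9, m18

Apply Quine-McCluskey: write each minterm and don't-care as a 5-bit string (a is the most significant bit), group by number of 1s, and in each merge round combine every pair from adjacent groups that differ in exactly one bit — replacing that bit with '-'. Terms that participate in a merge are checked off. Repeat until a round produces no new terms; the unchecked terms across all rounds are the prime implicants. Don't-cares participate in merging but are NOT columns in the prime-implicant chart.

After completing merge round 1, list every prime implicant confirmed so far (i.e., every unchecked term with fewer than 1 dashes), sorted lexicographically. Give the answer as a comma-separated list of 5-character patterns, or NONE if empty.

00101, 01001

[col 0] 00010*, 00101, 01001, 01110*, 01111*, 10000*, 10010*, 11010*, 11011*, 11100*, 11101*
[col 1] -0010, 0111-, 1-010, 100-0, 1101-, 1110-
Prime implicants: -0010, 00101, 01001, 0111-, 1-010, 100-0, 1101-, 1110-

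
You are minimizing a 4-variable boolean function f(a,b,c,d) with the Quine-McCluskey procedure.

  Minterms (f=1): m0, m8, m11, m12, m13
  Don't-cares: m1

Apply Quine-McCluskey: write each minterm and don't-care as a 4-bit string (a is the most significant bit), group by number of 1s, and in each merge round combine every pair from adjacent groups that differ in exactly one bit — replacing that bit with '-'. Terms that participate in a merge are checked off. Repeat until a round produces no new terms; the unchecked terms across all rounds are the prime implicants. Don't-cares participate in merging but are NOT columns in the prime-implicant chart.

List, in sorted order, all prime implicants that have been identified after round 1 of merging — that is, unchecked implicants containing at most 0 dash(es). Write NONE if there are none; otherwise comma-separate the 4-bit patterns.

[col 0] 0000*, 0001*, 1000*, 1011, 1100*, 1101*
[col 1] -000, 000-, 1-00, 110-
Prime implicants: -000, 000-, 1-00, 1011, 110-

1011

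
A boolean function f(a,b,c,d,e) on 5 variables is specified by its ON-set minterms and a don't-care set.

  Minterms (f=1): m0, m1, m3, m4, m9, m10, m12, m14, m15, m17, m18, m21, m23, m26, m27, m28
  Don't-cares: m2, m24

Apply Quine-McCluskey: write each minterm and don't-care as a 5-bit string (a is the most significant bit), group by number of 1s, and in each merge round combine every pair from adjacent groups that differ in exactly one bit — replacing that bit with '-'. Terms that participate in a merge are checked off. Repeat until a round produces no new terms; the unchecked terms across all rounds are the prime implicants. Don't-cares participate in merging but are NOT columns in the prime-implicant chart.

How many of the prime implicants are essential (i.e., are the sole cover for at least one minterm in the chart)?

[col 0] 00000*, 00001*, 00010*, 00011*, 00100*, 01001*, 01010*, 01100*, 01110*, 01111*, 10001*, 10010*, 10101*, 10111*, 11000*, 11010*, 11011*, 11100*
[col 1] -0001, -0010*, -1010*, -1100, 0-001, 0-010*, 0-100, 00-00, 000-0*, 000-1*, 0000-*, 0001-*, 01-10, 011-0, 0111-, 1-010*, 10-01, 101-1, 11-00, 110-0, 1101-
[col 2] --010, 000--
Prime implicants: --010, -0001, -1100, 0-001, 0-100, 00-00, 000--, 01-10, 011-0, 0111-, 10-01, 101-1, 11-00, 110-0, 1101-
PI chart (minterm → PIs covering it):
  0 | 00-00,000--
  1 | -0001,0-001,000--
  3 | 000--  (sole → essential)
  4 | 0-100,00-00
  9 | 0-001  (sole → essential)
  10 | --010,01-10
  12 | -1100,0-100,011-0
  14 | 01-10,011-0,0111-
  15 | 0111-  (sole → essential)
  17 | -0001,10-01
  18 | --010  (sole → essential)
  21 | 10-01,101-1
  23 | 101-1  (sole → essential)
  26 | --010,110-0,1101-
  27 | 1101-  (sole → essential)
  28 | -1100,11-00
Essential prime implicants: --010, 0-001, 000--, 0111-, 101-1, 1101-

6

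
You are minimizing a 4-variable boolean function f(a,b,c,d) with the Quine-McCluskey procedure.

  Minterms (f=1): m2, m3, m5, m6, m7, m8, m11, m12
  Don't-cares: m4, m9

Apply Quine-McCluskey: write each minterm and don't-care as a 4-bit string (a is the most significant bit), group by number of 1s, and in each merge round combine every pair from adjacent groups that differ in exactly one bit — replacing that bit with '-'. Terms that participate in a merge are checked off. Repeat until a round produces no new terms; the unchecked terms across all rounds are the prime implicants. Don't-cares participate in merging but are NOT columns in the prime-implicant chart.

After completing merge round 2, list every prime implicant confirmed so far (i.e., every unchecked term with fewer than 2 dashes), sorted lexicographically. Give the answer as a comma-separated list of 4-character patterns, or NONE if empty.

[col 0] 0010*, 0011*, 0100*, 0101*, 0110*, 0111*, 1000*, 1001*, 1011*, 1100*
[col 1] -011, -100, 0-10*, 0-11*, 001-*, 01-0*, 01-1*, 010-*, 011-*, 1-00, 10-1, 100-
[col 2] 0-1-, 01--
Prime implicants: -011, -100, 0-1-, 01--, 1-00, 10-1, 100-

-011, -100, 1-00, 10-1, 100-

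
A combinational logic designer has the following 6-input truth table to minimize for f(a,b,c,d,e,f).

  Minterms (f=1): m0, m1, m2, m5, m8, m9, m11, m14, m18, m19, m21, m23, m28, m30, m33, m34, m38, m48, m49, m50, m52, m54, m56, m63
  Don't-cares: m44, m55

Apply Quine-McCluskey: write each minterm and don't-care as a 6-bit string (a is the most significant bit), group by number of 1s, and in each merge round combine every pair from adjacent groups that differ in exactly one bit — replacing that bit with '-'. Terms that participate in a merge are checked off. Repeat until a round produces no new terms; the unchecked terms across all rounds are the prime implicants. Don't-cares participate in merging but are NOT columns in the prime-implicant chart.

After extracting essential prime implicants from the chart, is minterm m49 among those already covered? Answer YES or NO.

Round 0: 000000✓ 000001✓ 000010✓ 000101✓ 001000✓ 001001✓ 001011✓ 001110✓ 010010✓ 010011✓ 010101✓ 010111✓ 011100✓ 011110✓ 100001✓ 100010✓ 100110✓ 101100 110000✓ 110001✓ 110010✓ 110100✓ 110110✓ 110111✓ 111000✓ 111111✓
Round 1: -00001 -00010✓ -10010✓ -10111 0-0010✓ 0-0101 0-1110 00-000✓ 00-001✓ 000-01 0000-0 00000-✓ 0010-1 00100-✓ 010-11 01001- 0101-1 0111-0 1-0001 1-0010✓ 1-0110✓ 100-10✓ 11-000 11-111 110-00✓ 110-10✓ 1100-0✓ 11000- 1101-0✓ 11011-
Round 2: --0010 00-00- 1-0-10 110--0
PIs = {--0010, -00001, -10111, 0-0101, 0-1110, 00-00-, 000-01, 0000-0, 0010-1, 010-11, 01001-, 0101-1, 0111-0, 1-0-10, 1-0001, 101100, 11-000, 11-111, 110--0, 11000-, 11011-}
Coverage chart:
  m0: 00-00-,0000-0
  m1: -00001,00-00-,000-01
  m2: --0010,0000-0
  m5: 0-0101,000-01
  m8: 00-00- ←essential
  m9: 00-00-,0010-1
  m11: 0010-1 ←essential
  m14: 0-1110 ←essential
  m18: --0010,01001-
  m19: 010-11,01001-
  m21: 0-0101,0101-1
  m23: -10111,010-11,0101-1
  m28: 0111-0 ←essential
  m30: 0-1110,0111-0
  m33: -00001,1-0001
  m34: --0010,1-0-10
  m38: 1-0-10 ←essential
  m48: 11-000,110--0,11000-
  m49: 1-0001,11000-
  m50: --0010,1-0-10,110--0
  m52: 110--0 ←essential
  m54: 1-0-10,110--0,11011-
  m56: 11-000 ←essential
  m63: 11-111 ←essential
Essential: 0-1110, 00-00-, 0010-1, 0111-0, 1-0-10, 11-000, 11-111, 110--0

NO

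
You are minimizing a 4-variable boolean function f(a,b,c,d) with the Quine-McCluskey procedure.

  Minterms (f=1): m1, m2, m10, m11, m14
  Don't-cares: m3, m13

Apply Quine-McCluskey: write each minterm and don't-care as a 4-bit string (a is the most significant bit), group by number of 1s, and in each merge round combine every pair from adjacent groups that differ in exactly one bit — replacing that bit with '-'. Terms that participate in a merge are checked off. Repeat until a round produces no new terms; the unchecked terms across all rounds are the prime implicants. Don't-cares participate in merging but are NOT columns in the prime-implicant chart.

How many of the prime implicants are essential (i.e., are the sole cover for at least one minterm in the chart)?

Round 0: 0001✓ 0010✓ 0011✓ 1010✓ 1011✓ 1101 1110✓
Round 1: -010✓ -011✓ 00-1 001-✓ 1-10 101-✓
Round 2: -01-
PIs = {-01-, 00-1, 1-10, 1101}
Coverage chart:
  m1: 00-1 ←essential
  m2: -01- ←essential
  m10: -01-,1-10
  m11: -01- ←essential
  m14: 1-10 ←essential
Essential: -01-, 00-1, 1-10

3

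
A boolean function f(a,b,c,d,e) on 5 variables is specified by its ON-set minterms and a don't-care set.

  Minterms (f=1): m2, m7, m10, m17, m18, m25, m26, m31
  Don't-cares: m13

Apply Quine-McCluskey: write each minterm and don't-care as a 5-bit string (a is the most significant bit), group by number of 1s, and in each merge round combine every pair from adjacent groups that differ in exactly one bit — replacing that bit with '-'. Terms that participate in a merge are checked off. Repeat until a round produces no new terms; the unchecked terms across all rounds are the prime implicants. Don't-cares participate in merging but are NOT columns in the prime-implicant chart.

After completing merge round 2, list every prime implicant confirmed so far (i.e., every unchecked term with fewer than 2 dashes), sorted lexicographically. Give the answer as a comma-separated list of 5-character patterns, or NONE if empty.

00111, 01101, 1-001, 11111

Round 0: 00010✓ 00111 01010✓ 01101 10001✓ 10010✓ 11001✓ 11010✓ 11111
Round 1: -0010✓ -1010✓ 0-010✓ 1-001 1-010✓
Round 2: --010
PIs = {--010, 00111, 01101, 1-001, 11111}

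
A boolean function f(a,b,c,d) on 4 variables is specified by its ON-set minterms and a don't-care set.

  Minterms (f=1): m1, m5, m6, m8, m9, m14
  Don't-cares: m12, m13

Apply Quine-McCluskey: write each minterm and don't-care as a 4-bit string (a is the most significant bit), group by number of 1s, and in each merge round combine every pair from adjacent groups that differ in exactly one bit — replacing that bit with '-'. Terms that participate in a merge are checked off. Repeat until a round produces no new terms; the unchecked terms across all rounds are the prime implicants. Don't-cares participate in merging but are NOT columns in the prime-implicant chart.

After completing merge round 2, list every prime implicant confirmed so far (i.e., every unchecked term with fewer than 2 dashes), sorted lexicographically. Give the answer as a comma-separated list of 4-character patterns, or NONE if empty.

-110, 11-0

[col 0] 0001*, 0101*, 0110*, 1000*, 1001*, 1100*, 1101*, 1110*
[col 1] -001*, -101*, -110, 0-01*, 1-00*, 1-01*, 100-*, 11-0, 110-*
[col 2] --01, 1-0-
Prime implicants: --01, -110, 1-0-, 11-0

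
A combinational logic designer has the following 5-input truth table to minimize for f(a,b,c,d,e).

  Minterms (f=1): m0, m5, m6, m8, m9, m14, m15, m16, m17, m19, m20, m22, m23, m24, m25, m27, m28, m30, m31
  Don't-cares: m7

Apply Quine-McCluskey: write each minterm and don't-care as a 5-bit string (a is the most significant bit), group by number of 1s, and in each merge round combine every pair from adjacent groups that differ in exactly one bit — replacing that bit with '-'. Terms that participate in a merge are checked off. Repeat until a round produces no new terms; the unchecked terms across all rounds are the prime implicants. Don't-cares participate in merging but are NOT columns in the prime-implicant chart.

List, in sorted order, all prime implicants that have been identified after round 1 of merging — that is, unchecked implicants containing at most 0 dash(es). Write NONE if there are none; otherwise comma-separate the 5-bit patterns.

NONE

size-2^0 implicants → 00000(✓)  00101(✓)  00110(✓)  00111(✓)  01000(✓)  01001(✓)  01110(✓)  01111(✓)  10000(✓)  10001(✓)  10011(✓)  10100(✓)  10110(✓)  10111(✓)  11000(✓)  11001(✓)  11011(✓)  11100(✓)  11110(✓)  11111(✓)
size-2^1 implicants → -0000(✓)  -0110(✓)  -0111(✓)  -1000(✓)  -1001(✓)  -1110(✓)  -1111(✓)  0-000(✓)  0-110(✓)  0-111(✓)  001-1  0011-(✓)  0100-(✓)  0111-(✓)  1-000(✓)  1-001(✓)  1-011(✓)  1-100(✓)  1-110(✓)  1-111(✓)  10-00(✓)  10-11(✓)  100-1(✓)  1000-(✓)  101-0(✓)  1011-(✓)  11-00(✓)  11-11(✓)  110-1(✓)  1100-(✓)  111-0(✓)  1111-(✓)
size-2^2 implicants → --000  --110(✓)  --111(✓)  -011-(✓)  -100-  -111-(✓)  0-11-(✓)  1--00  1--11  1-0-1  1-00-  1-1-0  1-11-(✓)
size-2^3 implicants → --11-
Unchecked terms (primes): --000, --11-, -100-, 001-1, 1--00, 1--11, 1-0-1, 1-00-, 1-1-0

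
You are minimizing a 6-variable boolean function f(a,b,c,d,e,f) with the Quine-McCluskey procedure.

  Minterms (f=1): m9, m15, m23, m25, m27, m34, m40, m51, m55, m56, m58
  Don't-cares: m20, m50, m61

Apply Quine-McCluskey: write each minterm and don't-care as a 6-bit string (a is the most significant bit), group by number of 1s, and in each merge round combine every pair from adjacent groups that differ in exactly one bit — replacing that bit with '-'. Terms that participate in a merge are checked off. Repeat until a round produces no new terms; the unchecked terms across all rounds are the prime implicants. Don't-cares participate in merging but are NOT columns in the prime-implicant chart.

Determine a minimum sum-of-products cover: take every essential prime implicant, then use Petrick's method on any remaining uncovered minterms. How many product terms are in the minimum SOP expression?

[col 0] 001001*, 001111, 010100, 010111*, 011001*, 011011*, 100010*, 101000*, 110010*, 110011*, 110111*, 111000*, 111010*, 111101
[col 1] -10111, 0-1001, 0110-1, 1-0010, 1-1000, 11-010, 110-11, 11001-, 1110-0
Prime implicants: -10111, 0-1001, 001111, 010100, 0110-1, 1-0010, 1-1000, 11-010, 110-11, 11001-, 1110-0, 111101
PI chart (minterm → PIs covering it):
  9 | 0-1001  (sole → essential)
  15 | 001111  (sole → essential)
  23 | -10111  (sole → essential)
  25 | 0-1001,0110-1
  27 | 0110-1  (sole → essential)
  34 | 1-0010  (sole → essential)
  40 | 1-1000  (sole → essential)
  51 | 110-11,11001-
  55 | -10111,110-11
  56 | 1-1000,1110-0
  58 | 11-010,1110-0
Essential prime implicants: -10111, 0-1001, 001111, 0110-1, 1-0010, 1-1000
Petrick residual → 11-010, 110-11
Minimum SOP uses 8 PIs: bc'def + a'cd'e'f + a'b'cdef + a'bcd'f + ac'd'ef' + acd'e'f' + abd'ef' + abc'ef

8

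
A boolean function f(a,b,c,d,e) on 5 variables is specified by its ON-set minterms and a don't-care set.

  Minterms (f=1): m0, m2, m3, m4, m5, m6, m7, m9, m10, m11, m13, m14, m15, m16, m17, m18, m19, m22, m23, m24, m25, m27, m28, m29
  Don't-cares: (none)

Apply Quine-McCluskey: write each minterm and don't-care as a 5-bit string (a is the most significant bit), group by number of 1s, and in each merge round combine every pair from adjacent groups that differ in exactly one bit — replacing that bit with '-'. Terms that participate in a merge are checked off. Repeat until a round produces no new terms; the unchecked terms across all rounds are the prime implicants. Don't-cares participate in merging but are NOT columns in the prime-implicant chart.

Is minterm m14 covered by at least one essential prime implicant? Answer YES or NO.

[col 0] 00000*, 00010*, 00011*, 00100*, 00101*, 00110*, 00111*, 01001*, 01010*, 01011*, 01101*, 01110*, 01111*, 10000*, 10001*, 10010*, 10011*, 10110*, 10111*, 11000*, 11001*, 11011*, 11100*, 11101*
[col 1] -0000*, -0010*, -0011*, -0110*, -0111*, -1001*, -1011*, -1101*, 0-010*, 0-011*, 0-101*, 0-110*, 0-111*, 00-00*, 00-10*, 00-11*, 000-0*, 0001-*, 001-0*, 001-1*, 0010-*, 0011-*, 01-01*, 01-10*, 01-11*, 010-1*, 0101-*, 011-1*, 0111-*, 1-000*, 1-001*, 1-011*, 10-10*, 10-11*, 100-0*, 100-1*, 1000-*, 1001-*, 1011-*, 11-00*, 11-01*, 110-1*, 1100-*, 1110-*
[col 2] --011, -0-10*, -0-11*, -00-0, -001-*, -011-*, -1-01, -10-1, 0--10*, 0--11*, 0-01-*, 0-1-1, 0-11-*, 00--0, 00-1-*, 001--, 01--1, 01-1-*, 1-0-1, 1-00-, 10-1-*, 100--, 11-0-
[col 3] -0-1-, 0--1-
Prime implicants: --011, -0-1-, -00-0, -1-01, -10-1, 0--1-, 0-1-1, 00--0, 001--, 01--1, 1-0-1, 1-00-, 100--, 11-0-
PI chart (minterm → PIs covering it):
  0 | -00-0,00--0
  2 | -0-1-,-00-0,0--1-,00--0
  3 | --011,-0-1-,0--1-
  4 | 00--0,001--
  5 | 0-1-1,001--
  6 | -0-1-,0--1-,00--0,001--
  7 | -0-1-,0--1-,0-1-1,001--
  9 | -1-01,-10-1,01--1
  10 | 0--1-  (sole → essential)
  11 | --011,-10-1,0--1-,01--1
  13 | -1-01,0-1-1,01--1
  14 | 0--1-  (sole → essential)
  15 | 0--1-,0-1-1,01--1
  16 | -00-0,1-00-,100--
  17 | 1-0-1,1-00-,100--
  18 | -0-1-,-00-0,100--
  19 | --011,-0-1-,1-0-1,100--
  22 | -0-1-  (sole → essential)
  23 | -0-1-  (sole → essential)
  24 | 1-00-,11-0-
  25 | -1-01,-10-1,1-0-1,1-00-,11-0-
  27 | --011,-10-1,1-0-1
  28 | 11-0-  (sole → essential)
  29 | -1-01,11-0-
Essential prime implicants: -0-1-, 0--1-, 11-0-

YES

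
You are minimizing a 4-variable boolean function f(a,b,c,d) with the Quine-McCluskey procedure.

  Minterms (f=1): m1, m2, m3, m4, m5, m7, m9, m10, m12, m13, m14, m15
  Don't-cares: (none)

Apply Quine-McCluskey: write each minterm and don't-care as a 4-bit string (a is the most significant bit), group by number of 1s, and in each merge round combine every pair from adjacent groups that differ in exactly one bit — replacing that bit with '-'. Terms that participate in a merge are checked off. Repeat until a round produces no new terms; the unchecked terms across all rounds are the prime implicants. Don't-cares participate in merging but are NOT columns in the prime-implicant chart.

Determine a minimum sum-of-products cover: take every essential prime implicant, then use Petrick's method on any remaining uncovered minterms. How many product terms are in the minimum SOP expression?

5

[col 0] 0001*, 0010*, 0011*, 0100*, 0101*, 0111*, 1001*, 1010*, 1100*, 1101*, 1110*, 1111*
[col 1] -001*, -010, -100*, -101*, -111*, 0-01*, 0-11*, 00-1*, 001-, 01-1*, 010-*, 1-01*, 1-10, 11-0*, 11-1*, 110-*, 111-*
[col 2] --01, -1-1, -10-, 0--1, 11--
Prime implicants: --01, -010, -1-1, -10-, 0--1, 001-, 1-10, 11--
PI chart (minterm → PIs covering it):
  1 | --01,0--1
  2 | -010,001-
  3 | 0--1,001-
  4 | -10-  (sole → essential)
  5 | --01,-1-1,-10-,0--1
  7 | -1-1,0--1
  9 | --01  (sole → essential)
  10 | -010,1-10
  12 | -10-,11--
  13 | --01,-1-1,-10-,11--
  14 | 1-10,11--
  15 | -1-1,11--
Essential prime implicants: --01, -10-
Petrick residual → -010, 0--1, 11--
Minimum SOP uses 5 PIs: c'd + b'cd' + bc' + a'd + ab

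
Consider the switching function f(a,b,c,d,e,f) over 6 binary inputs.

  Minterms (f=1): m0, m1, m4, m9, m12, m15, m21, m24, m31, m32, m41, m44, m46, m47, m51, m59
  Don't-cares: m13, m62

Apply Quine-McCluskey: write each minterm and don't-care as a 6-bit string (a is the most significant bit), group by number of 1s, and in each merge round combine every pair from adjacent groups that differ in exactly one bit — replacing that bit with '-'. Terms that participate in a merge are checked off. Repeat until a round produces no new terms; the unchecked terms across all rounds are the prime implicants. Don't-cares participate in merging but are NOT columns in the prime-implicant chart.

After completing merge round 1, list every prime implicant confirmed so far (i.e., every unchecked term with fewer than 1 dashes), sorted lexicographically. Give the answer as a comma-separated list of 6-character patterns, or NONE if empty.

010101, 011000

Round 0: 000000✓ 000001✓ 000100✓ 001001✓ 001100✓ 001101✓ 001111✓ 010101 011000 011111✓ 100000✓ 101001✓ 101100✓ 101110✓ 101111✓ 110011✓ 111011✓ 111110✓
Round 1: -00000 -01001 -01100 -01111 0-1111 00-001 00-100 000-00 00000- 001-01 0011-1 00110- 1-1110 1011-0 10111- 11-011
PIs = {-00000, -01001, -01100, -01111, 0-1111, 00-001, 00-100, 000-00, 00000-, 001-01, 0011-1, 00110-, 010101, 011000, 1-1110, 1011-0, 10111-, 11-011}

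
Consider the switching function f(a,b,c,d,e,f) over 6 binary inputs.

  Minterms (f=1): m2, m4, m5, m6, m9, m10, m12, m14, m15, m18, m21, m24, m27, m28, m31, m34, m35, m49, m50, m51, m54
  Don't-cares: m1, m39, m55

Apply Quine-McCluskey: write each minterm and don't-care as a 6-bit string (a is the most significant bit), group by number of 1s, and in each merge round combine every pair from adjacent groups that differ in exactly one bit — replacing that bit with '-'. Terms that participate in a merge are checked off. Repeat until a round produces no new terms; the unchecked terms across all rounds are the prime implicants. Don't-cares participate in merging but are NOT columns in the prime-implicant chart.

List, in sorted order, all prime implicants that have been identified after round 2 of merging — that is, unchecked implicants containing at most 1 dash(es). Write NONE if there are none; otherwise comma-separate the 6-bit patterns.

size-2^0 implicants → 000001(✓)  000010(✓)  000100(✓)  000101(✓)  000110(✓)  001001(✓)  001010(✓)  001100(✓)  001110(✓)  001111(✓)  010010(✓)  010101(✓)  011000(✓)  011011(✓)  011100(✓)  011111(✓)  100010(✓)  100011(✓)  100111(✓)  110001(✓)  110010(✓)  110011(✓)  110110(✓)  110111(✓)
size-2^1 implicants → -00010(✓)  -10010(✓)  0-0010(✓)  0-0101  0-1100  0-1111  00-001  00-010(✓)  00-100(✓)  00-110(✓)  000-01  000-10(✓)  0001-0(✓)  00010-  001-10(✓)  0011-0(✓)  00111-  011-00  011-11  1-0010(✓)  1-0011(✓)  1-0111(✓)  100-11(✓)  10001-(✓)  110-10(✓)  110-11(✓)  1100-1  11001-(✓)  11011-(✓)
size-2^2 implicants → --0010  00--10  00-1-0  1-0-11  1-001-  110-1-
Unchecked terms (primes): --0010, 0-0101, 0-1100, 0-1111, 00--10, 00-001, 00-1-0, 000-01, 00010-, 00111-, 011-00, 011-11, 1-0-11, 1-001-, 110-1-, 1100-1

0-0101, 0-1100, 0-1111, 00-001, 000-01, 00010-, 00111-, 011-00, 011-11, 1100-1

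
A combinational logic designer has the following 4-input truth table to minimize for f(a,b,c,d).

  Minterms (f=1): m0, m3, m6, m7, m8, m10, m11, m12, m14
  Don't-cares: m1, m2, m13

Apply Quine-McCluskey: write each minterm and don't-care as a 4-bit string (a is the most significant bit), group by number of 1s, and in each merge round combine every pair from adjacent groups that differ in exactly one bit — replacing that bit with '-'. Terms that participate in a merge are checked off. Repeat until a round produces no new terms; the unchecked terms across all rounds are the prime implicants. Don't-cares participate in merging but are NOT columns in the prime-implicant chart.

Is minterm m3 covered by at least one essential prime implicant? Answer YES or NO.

YES

Round 0: 0000✓ 0001✓ 0010✓ 0011✓ 0110✓ 0111✓ 1000✓ 1010✓ 1011✓ 1100✓ 1101✓ 1110✓
Round 1: -000✓ -010✓ -011✓ -110✓ 0-10✓ 0-11✓ 00-0✓ 00-1✓ 000-✓ 001-✓ 011-✓ 1-00✓ 1-10✓ 10-0✓ 101-✓ 11-0✓ 110-
Round 2: --10 -0-0 -01- 0-1- 00-- 1--0
PIs = {--10, -0-0, -01-, 0-1-, 00--, 1--0, 110-}
Coverage chart:
  m0: -0-0,00--
  m3: -01-,0-1-,00--
  m6: --10,0-1-
  m7: 0-1- ←essential
  m8: -0-0,1--0
  m10: --10,-0-0,-01-,1--0
  m11: -01- ←essential
  m12: 1--0,110-
  m14: --10,1--0
Essential: -01-, 0-1-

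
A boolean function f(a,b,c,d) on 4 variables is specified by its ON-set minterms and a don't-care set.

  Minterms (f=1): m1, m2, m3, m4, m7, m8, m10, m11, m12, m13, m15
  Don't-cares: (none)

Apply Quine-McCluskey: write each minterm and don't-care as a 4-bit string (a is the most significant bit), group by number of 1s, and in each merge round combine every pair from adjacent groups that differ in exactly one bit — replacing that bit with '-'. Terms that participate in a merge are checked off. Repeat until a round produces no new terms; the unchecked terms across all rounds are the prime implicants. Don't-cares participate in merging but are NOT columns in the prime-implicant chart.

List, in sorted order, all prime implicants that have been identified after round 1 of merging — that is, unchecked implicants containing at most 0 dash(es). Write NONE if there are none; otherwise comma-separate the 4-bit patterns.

NONE

size-2^0 implicants → 0001(✓)  0010(✓)  0011(✓)  0100(✓)  0111(✓)  1000(✓)  1010(✓)  1011(✓)  1100(✓)  1101(✓)  1111(✓)
size-2^1 implicants → -010(✓)  -011(✓)  -100  -111(✓)  0-11(✓)  00-1  001-(✓)  1-00  1-11(✓)  10-0  101-(✓)  11-1  110-
size-2^2 implicants → --11  -01-
Unchecked terms (primes): --11, -01-, -100, 00-1, 1-00, 10-0, 11-1, 110-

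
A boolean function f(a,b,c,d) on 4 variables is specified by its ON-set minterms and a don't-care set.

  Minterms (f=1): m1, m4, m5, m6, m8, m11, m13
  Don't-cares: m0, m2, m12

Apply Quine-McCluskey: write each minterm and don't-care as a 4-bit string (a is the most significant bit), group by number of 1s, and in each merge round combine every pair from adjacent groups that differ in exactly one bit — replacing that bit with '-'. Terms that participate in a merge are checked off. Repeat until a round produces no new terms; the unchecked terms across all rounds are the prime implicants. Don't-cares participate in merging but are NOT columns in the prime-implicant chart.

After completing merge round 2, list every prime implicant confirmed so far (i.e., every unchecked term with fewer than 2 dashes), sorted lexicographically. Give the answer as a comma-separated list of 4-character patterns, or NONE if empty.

1011

[col 0] 0000*, 0001*, 0010*, 0100*, 0101*, 0110*, 1000*, 1011, 1100*, 1101*
[col 1] -000*, -100*, -101*, 0-00*, 0-01*, 0-10*, 00-0*, 000-*, 01-0*, 010-*, 1-00*, 110-*
[col 2] --00, -10-, 0--0, 0-0-
Prime implicants: --00, -10-, 0--0, 0-0-, 1011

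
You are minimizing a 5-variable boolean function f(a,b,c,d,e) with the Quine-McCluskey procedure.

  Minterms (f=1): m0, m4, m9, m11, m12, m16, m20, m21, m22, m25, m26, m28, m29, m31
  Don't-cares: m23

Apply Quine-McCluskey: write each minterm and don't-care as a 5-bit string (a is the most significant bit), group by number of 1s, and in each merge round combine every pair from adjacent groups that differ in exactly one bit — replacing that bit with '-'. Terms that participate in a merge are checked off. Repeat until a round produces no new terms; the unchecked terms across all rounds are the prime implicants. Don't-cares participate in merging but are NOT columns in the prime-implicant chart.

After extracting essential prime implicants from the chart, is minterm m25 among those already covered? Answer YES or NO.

Round 0: 00000✓ 00100✓ 01001✓ 01011✓ 01100✓ 10000✓ 10100✓ 10101✓ 10110✓ 10111✓ 11001✓ 11010 11100✓ 11101✓ 11111✓
Round 1: -0000✓ -0100✓ -1001 -1100✓ 0-100✓ 00-00✓ 010-1 1-100✓ 1-101✓ 1-111✓ 10-00✓ 101-0✓ 101-1✓ 1010-✓ 1011-✓ 11-01 111-1✓ 1110-✓
Round 2: --100 -0-00 1-1-1 1-10- 101--
PIs = {--100, -0-00, -1001, 010-1, 1-1-1, 1-10-, 101--, 11-01, 11010}
Coverage chart:
  m0: -0-00 ←essential
  m4: --100,-0-00
  m9: -1001,010-1
  m11: 010-1 ←essential
  m12: --100 ←essential
  m16: -0-00 ←essential
  m20: --100,-0-00,1-10-,101--
  m21: 1-1-1,1-10-,101--
  m22: 101-- ←essential
  m25: -1001,11-01
  m26: 11010 ←essential
  m28: --100,1-10-
  m29: 1-1-1,1-10-,11-01
  m31: 1-1-1 ←essential
Essential: --100, -0-00, 010-1, 1-1-1, 101--, 11010

NO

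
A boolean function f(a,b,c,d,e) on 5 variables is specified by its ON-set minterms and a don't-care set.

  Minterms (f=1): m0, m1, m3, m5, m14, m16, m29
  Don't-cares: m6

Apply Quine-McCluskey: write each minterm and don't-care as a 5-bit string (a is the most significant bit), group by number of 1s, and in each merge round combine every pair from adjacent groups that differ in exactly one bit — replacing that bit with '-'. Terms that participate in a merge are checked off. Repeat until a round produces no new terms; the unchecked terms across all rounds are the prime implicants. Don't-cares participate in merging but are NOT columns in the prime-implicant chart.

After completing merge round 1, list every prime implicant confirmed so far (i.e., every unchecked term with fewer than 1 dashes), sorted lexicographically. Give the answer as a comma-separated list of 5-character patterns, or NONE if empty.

11101

size-2^0 implicants → 00000(✓)  00001(✓)  00011(✓)  00101(✓)  00110(✓)  01110(✓)  10000(✓)  11101
size-2^1 implicants → -0000  0-110  00-01  000-1  0000-
Unchecked terms (primes): -0000, 0-110, 00-01, 000-1, 0000-, 11101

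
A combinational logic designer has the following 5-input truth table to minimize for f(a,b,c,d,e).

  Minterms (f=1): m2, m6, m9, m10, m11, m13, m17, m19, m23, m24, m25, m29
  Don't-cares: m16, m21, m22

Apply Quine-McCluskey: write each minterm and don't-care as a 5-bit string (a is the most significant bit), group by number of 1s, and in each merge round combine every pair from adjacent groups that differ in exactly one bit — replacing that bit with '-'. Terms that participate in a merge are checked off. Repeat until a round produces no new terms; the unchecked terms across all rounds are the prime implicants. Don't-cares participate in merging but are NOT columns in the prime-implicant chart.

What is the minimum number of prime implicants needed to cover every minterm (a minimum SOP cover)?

size-2^0 implicants → 00010(✓)  00110(✓)  01001(✓)  01010(✓)  01011(✓)  01101(✓)  10000(✓)  10001(✓)  10011(✓)  10101(✓)  10110(✓)  10111(✓)  11000(✓)  11001(✓)  11101(✓)
size-2^1 implicants → -0110  -1001(✓)  -1101(✓)  0-010  00-10  01-01(✓)  010-1  0101-  1-000(✓)  1-001(✓)  1-101(✓)  10-01(✓)  10-11(✓)  100-1(✓)  1000-(✓)  101-1(✓)  1011-  11-01(✓)  1100-(✓)
size-2^2 implicants → -1-01  1--01  1-00-  10--1
Unchecked terms (primes): -0110, -1-01, 0-010, 00-10, 010-1, 0101-, 1--01, 1-00-, 10--1, 1011-
Minterm coverage:
  m2 ⊆ 0-010,00-10
  m6 ⊆ -0110,00-10
  m9 ⊆ -1-01,010-1
  m10 ⊆ 0-010,0101-
  m11 ⊆ 010-1,0101-
  m13 ⊆ -1-01 [E]
  m17 ⊆ 1--01,1-00-,10--1
  m19 ⊆ 10--1 [E]
  m23 ⊆ 10--1,1011-
  m24 ⊆ 1-00- [E]
  m25 ⊆ -1-01,1--01,1-00-
  m29 ⊆ -1-01,1--01
E = {-1-01, 1-00-, 10--1}
Petrick residual → 00-10, 0101-
Cover = bd'e + a'b'de' + a'bc'd + ac'd' + ab'e  |cover|=5

5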